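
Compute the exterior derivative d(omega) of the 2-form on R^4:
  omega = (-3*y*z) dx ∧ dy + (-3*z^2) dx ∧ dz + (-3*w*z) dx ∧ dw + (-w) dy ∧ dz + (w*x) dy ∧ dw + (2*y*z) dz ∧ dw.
d(omega) = (-3*y) dx ∧ dy ∧ dz + (3*w) dx ∧ dz ∧ dw + (2*z - 1) dy ∧ dz ∧ dw + (w) dx ∧ dy ∧ dw

For a 2-form omega = sum_{i<j} g_{ij} dx_i ∧ dx_j, the exterior derivative is
  d(omega) = sum_{i<j} d(g_{ij}) ∧ dx_i ∧ dx_j = sum_{i<j, k} (∂g_{ij}/∂x_k) dx_k ∧ dx_i ∧ dx_j.
Expand each term, using dx_k ∧ dx_i ∧ dx_j = sgn(permutation) dx_{(a)} ∧ dx_{(b)} ∧ dx_{(c)} with (a < b < c) sorted:
  d(-3*y*z) includes (∂/∂z)(-3*y*z) dz = (-3*y) dz, which multiplied by dx ∧ dy gives (-3*y) dx ∧ dy ∧ dz
  d(-3*w*z) includes (∂/∂z)(-3*w*z) dz = (-3*w) dz, which multiplied by dx ∧ dw gives (3*w) dx ∧ dz ∧ dw
  d(-w) includes (∂/∂w)(-w) dw = (-1) dw, which multiplied by dy ∧ dz gives (-1) dy ∧ dz ∧ dw
  d(w*x) includes (∂/∂x)(w*x) dx = (w) dx, which multiplied by dy ∧ dw gives (w) dx ∧ dy ∧ dw
  d(2*y*z) includes (∂/∂y)(2*y*z) dy = (2*z) dy, which multiplied by dz ∧ dw gives (2*z) dy ∧ dz ∧ dw
Collecting like 3-forms: d(omega) = (-3*y) dx ∧ dy ∧ dz + (3*w) dx ∧ dz ∧ dw + (2*z - 1) dy ∧ dz ∧ dw + (w) dx ∧ dy ∧ dw.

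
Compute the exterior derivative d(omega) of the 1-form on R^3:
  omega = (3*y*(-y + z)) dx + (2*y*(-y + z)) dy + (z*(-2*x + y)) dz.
d(omega) = (6*y - 3*z) dx ∧ dy + (-3*y - 2*z) dx ∧ dz + (-2*y + z) dy ∧ dz

For a 1-form omega = sum_i f_i dx_i, the exterior derivative is
  d(omega) = sum_{i < j} (∂f_j/∂x_i - ∂f_i/∂x_j) dx_i ∧ dx_j.
  coefficient of dx ∧ dy: ∂f_2/∂x - ∂f_1/∂y = ∂(2*y*(-y + z))/∂x - ∂(3*y*(-y + z))/∂y = 6*y - 3*z
  coefficient of dx ∧ dz: ∂f_3/∂x - ∂f_1/∂z = ∂(z*(-2*x + y))/∂x - ∂(3*y*(-y + z))/∂z = -3*y - 2*z
  coefficient of dy ∧ dz: ∂f_3/∂y - ∂f_2/∂z = ∂(z*(-2*x + y))/∂y - ∂(2*y*(-y + z))/∂z = -2*y + z
Assembling: d(omega) = (6*y - 3*z) dx ∧ dy + (-3*y - 2*z) dx ∧ dz + (-2*y + z) dy ∧ dz.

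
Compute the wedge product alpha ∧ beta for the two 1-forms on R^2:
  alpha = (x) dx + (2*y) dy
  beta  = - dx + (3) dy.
alpha ∧ beta = (3*x + 2*y) dx ∧ dy

Distribute the wedge, using dx_i ∧ dx_j = -dx_j ∧ dx_i and dx_i ∧ dx_i = 0. For each pair (i, j) with i < j, the coefficient of dx_i ∧ dx_j in alpha ∧ beta is (alpha_i * beta_j - alpha_j * beta_i). Collecting: alpha ∧ beta = (3*x + 2*y) dx ∧ dy.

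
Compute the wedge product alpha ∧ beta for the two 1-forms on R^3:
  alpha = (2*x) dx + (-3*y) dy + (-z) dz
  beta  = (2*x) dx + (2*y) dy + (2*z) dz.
alpha ∧ beta = (10*x*y) dx ∧ dy + (6*x*z) dx ∧ dz + (-4*y*z) dy ∧ dz

Distribute the wedge, using dx_i ∧ dx_j = -dx_j ∧ dx_i and dx_i ∧ dx_i = 0. For each pair (i, j) with i < j, the coefficient of dx_i ∧ dx_j in alpha ∧ beta is (alpha_i * beta_j - alpha_j * beta_i). Collecting: alpha ∧ beta = (10*x*y) dx ∧ dy + (6*x*z) dx ∧ dz + (-4*y*z) dy ∧ dz.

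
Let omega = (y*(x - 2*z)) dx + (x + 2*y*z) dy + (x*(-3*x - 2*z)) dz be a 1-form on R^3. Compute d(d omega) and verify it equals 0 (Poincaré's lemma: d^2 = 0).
d(d omega) = 0

Step 1: d omega = sum_{i<j} (∂f_j/∂x_i - ∂f_i/∂x_j) dx_i ∧ dx_j:
  coeff of dx ∧ dy: -x + 2*z + 1
  coeff of dx ∧ dz: -6*x + 2*y - 2*z
  coeff of dy ∧ dz: -2*y
Step 2: Apply d again to each 2-form coefficient. The only possible 3-form in R^3 is dx ∧ dy ∧ dz, with coefficient
  ∂(coeff of dy∧dz)/∂x - ∂(coeff of dx∧dz)/∂y + ∂(coeff of dx∧dy)/∂z
  = ∂/∂x (-2*y) - ∂/∂y (-6*x + 2*y - 2*z) + ∂/∂z (-x + 2*z + 1).
Each of these terms simplifies to sums of mixed partials that cancel in pairs. The result is 0 (by equality of mixed partials for smooth functions — Schwarz / Clairaut).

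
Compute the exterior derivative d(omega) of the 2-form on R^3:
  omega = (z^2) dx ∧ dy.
d(omega) = (2*z) dx ∧ dy ∧ dz

For a 2-form omega = sum_{i<j} g_{ij} dx_i ∧ dx_j, the exterior derivative is
  d(omega) = sum_{i<j} d(g_{ij}) ∧ dx_i ∧ dx_j = sum_{i<j, k} (∂g_{ij}/∂x_k) dx_k ∧ dx_i ∧ dx_j.
Expand each term, using dx_k ∧ dx_i ∧ dx_j = sgn(permutation) dx_{(a)} ∧ dx_{(b)} ∧ dx_{(c)} with (a < b < c) sorted:
  d(z^2) includes (∂/∂z)(z^2) dz = (2*z) dz, which multiplied by dx ∧ dy gives (2*z) dx ∧ dy ∧ dz
Collecting like 3-forms: d(omega) = (2*z) dx ∧ dy ∧ dz.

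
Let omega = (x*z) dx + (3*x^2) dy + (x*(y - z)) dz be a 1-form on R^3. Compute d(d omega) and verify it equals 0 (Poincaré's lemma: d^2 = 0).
d(d omega) = 0

Step 1: d omega = sum_{i<j} (∂f_j/∂x_i - ∂f_i/∂x_j) dx_i ∧ dx_j:
  coeff of dx ∧ dy: 6*x
  coeff of dx ∧ dz: -x + y - z
  coeff of dy ∧ dz: x
Step 2: Apply d again to each 2-form coefficient. The only possible 3-form in R^3 is dx ∧ dy ∧ dz, with coefficient
  ∂(coeff of dy∧dz)/∂x - ∂(coeff of dx∧dz)/∂y + ∂(coeff of dx∧dy)/∂z
  = ∂/∂x (x) - ∂/∂y (-x + y - z) + ∂/∂z (6*x).
Each of these terms simplifies to sums of mixed partials that cancel in pairs. The result is 0 (by equality of mixed partials for smooth functions — Schwarz / Clairaut).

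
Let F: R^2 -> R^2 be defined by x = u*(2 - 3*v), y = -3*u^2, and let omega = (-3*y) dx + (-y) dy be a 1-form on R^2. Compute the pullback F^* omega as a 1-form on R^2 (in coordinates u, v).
F^* omega = (u^2*(-18*u - 27*v + 18)) du + (-27*u^3) dv

Using F^*(f dg) = (f ∘ F) d(g ∘ F), substitute each coordinate x_i by F_i(u, v) in f_i, and replace dx_i by d F_i = (∂F_i/∂u) du + (∂F_i/∂v) dv.
  For the x component: f_1(F) = 9*u^2; d F_1 = (2 - 3*v) du + (-3*u) dv
  For the y component: f_2(F) = 3*u^2; d F_2 = (-6*u) du + (0) dv
Combining and collecting du, dv coefficients:
  coeff of du: u^2*(-18*u - 27*v + 18)
  coeff of dv: -27*u^3
F^* omega = (u^2*(-18*u - 27*v + 18)) du + (-27*u^3) dv.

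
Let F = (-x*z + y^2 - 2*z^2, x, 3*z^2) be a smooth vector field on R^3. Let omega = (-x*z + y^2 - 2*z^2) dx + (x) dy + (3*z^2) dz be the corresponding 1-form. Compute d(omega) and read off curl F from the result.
d(omega) = (0) dy ∧ dz + (-x - 4*z) dz ∧ dx + (1 - 2*y) dx ∧ dy; curl F = (0, -x - 4*z, 1 - 2*y)

d omega = sum_{i<j} (∂f_j/∂x_i - ∂f_i/∂x_j) dx_i ∧ dx_j. Under the identification (dy ∧ dz, dz ∧ dx, dx ∧ dy) ↔ (e_x, e_y, e_z), the coefficients are exactly the components of curl F. Compute:
  ∂R/∂y - ∂Q/∂z = (0) - (0) = 0
  ∂P/∂z - ∂R/∂x = (-x - 4*z) - (0) = -x - 4*z
  ∂Q/∂x - ∂P/∂y = (1) - (2*y) = 1 - 2*y.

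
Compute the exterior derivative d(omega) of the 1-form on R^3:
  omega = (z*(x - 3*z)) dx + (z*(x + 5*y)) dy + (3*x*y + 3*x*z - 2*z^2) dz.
d(omega) = (z) dx ∧ dy + (-x + 3*y + 9*z) dx ∧ dz + (2*x - 5*y) dy ∧ dz

For a 1-form omega = sum_i f_i dx_i, the exterior derivative is
  d(omega) = sum_{i < j} (∂f_j/∂x_i - ∂f_i/∂x_j) dx_i ∧ dx_j.
  coefficient of dx ∧ dy: ∂f_2/∂x - ∂f_1/∂y = ∂(z*(x + 5*y))/∂x - ∂(z*(x - 3*z))/∂y = z
  coefficient of dx ∧ dz: ∂f_3/∂x - ∂f_1/∂z = ∂(3*x*y + 3*x*z - 2*z^2)/∂x - ∂(z*(x - 3*z))/∂z = -x + 3*y + 9*z
  coefficient of dy ∧ dz: ∂f_3/∂y - ∂f_2/∂z = ∂(3*x*y + 3*x*z - 2*z^2)/∂y - ∂(z*(x + 5*y))/∂z = 2*x - 5*y
Assembling: d(omega) = (z) dx ∧ dy + (-x + 3*y + 9*z) dx ∧ dz + (2*x - 5*y) dy ∧ dz.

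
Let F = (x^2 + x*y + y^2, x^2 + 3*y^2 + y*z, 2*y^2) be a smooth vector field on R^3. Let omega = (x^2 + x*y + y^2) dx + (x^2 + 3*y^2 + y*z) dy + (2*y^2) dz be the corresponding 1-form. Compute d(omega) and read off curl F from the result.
d(omega) = (3*y) dy ∧ dz + (0) dz ∧ dx + (x - 2*y) dx ∧ dy; curl F = (3*y, 0, x - 2*y)

d omega = sum_{i<j} (∂f_j/∂x_i - ∂f_i/∂x_j) dx_i ∧ dx_j. Under the identification (dy ∧ dz, dz ∧ dx, dx ∧ dy) ↔ (e_x, e_y, e_z), the coefficients are exactly the components of curl F. Compute:
  ∂R/∂y - ∂Q/∂z = (4*y) - (y) = 3*y
  ∂P/∂z - ∂R/∂x = (0) - (0) = 0
  ∂Q/∂x - ∂P/∂y = (2*x) - (x + 2*y) = x - 2*y.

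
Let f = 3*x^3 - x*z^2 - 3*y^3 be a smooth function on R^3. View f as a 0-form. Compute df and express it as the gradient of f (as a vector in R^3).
df = (9*x^2 - z^2) dx + (-9*y^2) dy + (-2*x*z) dz; grad f = (9*x^2 - z^2, -9*y^2, -2*x*z)

For a 0-form f, d f = (∂f/∂x) dx + (∂f/∂y) dy + (∂f/∂z) dz. The components of the vector representation are exactly the entries of grad f in Cartesian coordinates:
  ∂f/∂x = 9*x^2 - z^2
  ∂f/∂y = -9*y^2
  ∂f/∂z = -2*x*z.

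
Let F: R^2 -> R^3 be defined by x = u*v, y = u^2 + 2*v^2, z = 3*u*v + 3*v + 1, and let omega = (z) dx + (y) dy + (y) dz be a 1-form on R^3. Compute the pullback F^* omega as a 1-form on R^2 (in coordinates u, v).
F^* omega = (2*u^3 + 3*u^2*v + 7*u*v^2 + 6*v^3 + 3*v^2 + v) du + (3*u^3 + 7*u^2*v + 3*u^2 + 6*u*v^2 + 3*u*v + u + 8*v^3 + 6*v^2) dv

Using F^*(f dg) = (f ∘ F) d(g ∘ F), substitute each coordinate x_i by F_i(u, v) in f_i, and replace dx_i by d F_i = (∂F_i/∂u) du + (∂F_i/∂v) dv.
  For the x component: f_1(F) = 3*u*v + 3*v + 1; d F_1 = (v) du + (u) dv
  For the y component: f_2(F) = u^2 + 2*v^2; d F_2 = (2*u) du + (4*v) dv
  For the z component: f_3(F) = u^2 + 2*v^2; d F_3 = (3*v) du + (3*u + 3) dv
Combining and collecting du, dv coefficients:
  coeff of du: 2*u^3 + 3*u^2*v + 7*u*v^2 + 6*v^3 + 3*v^2 + v
  coeff of dv: 3*u^3 + 7*u^2*v + 3*u^2 + 6*u*v^2 + 3*u*v + u + 8*v^3 + 6*v^2
F^* omega = (2*u^3 + 3*u^2*v + 7*u*v^2 + 6*v^3 + 3*v^2 + v) du + (3*u^3 + 7*u^2*v + 3*u^2 + 6*u*v^2 + 3*u*v + u + 8*v^3 + 6*v^2) dv.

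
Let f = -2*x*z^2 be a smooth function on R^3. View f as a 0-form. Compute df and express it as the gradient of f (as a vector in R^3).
df = (-2*z^2) dx + (0) dy + (-4*x*z) dz; grad f = (-2*z^2, 0, -4*x*z)

For a 0-form f, d f = (∂f/∂x) dx + (∂f/∂y) dy + (∂f/∂z) dz. The components of the vector representation are exactly the entries of grad f in Cartesian coordinates:
  ∂f/∂x = -2*z^2
  ∂f/∂y = 0
  ∂f/∂z = -4*x*z.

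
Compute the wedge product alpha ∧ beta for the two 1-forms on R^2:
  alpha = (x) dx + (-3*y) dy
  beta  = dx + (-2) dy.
alpha ∧ beta = (-2*x + 3*y) dx ∧ dy

Distribute the wedge, using dx_i ∧ dx_j = -dx_j ∧ dx_i and dx_i ∧ dx_i = 0. For each pair (i, j) with i < j, the coefficient of dx_i ∧ dx_j in alpha ∧ beta is (alpha_i * beta_j - alpha_j * beta_i). Collecting: alpha ∧ beta = (-2*x + 3*y) dx ∧ dy.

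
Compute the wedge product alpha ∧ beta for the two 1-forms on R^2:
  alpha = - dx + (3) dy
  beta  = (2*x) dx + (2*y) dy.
alpha ∧ beta = (-6*x - 2*y) dx ∧ dy

Distribute the wedge, using dx_i ∧ dx_j = -dx_j ∧ dx_i and dx_i ∧ dx_i = 0. For each pair (i, j) with i < j, the coefficient of dx_i ∧ dx_j in alpha ∧ beta is (alpha_i * beta_j - alpha_j * beta_i). Collecting: alpha ∧ beta = (-6*x - 2*y) dx ∧ dy.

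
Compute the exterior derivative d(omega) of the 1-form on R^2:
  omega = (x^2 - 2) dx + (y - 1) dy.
d(omega) = 0

For a 1-form omega = sum_i f_i dx_i, the exterior derivative is
  d(omega) = sum_{i < j} (∂f_j/∂x_i - ∂f_i/∂x_j) dx_i ∧ dx_j.

Assembling: d(omega) = 0.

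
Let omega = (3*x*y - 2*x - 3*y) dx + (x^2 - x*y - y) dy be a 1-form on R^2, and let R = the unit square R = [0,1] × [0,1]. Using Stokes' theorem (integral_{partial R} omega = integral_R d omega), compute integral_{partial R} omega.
integral_(partial R) omega = 2

Stokes: integral_partial_R omega = integral_R d omega with d omega = (∂Q/∂x - ∂P/∂y) dx ∧ dy.
  ∂Q/∂x = 2*x - y
  ∂P/∂y = 3*x - 3
  integrand = ∂Q/∂x - ∂P/∂y = -x - y + 3.
Integrating over R: integral_0^1 integral_0^1 (-x - y + 3) dx dy = 2.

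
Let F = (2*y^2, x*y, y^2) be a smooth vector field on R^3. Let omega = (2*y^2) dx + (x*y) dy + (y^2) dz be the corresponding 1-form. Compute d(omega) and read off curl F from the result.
d(omega) = (2*y) dy ∧ dz + (0) dz ∧ dx + (-3*y) dx ∧ dy; curl F = (2*y, 0, -3*y)

d omega = sum_{i<j} (∂f_j/∂x_i - ∂f_i/∂x_j) dx_i ∧ dx_j. Under the identification (dy ∧ dz, dz ∧ dx, dx ∧ dy) ↔ (e_x, e_y, e_z), the coefficients are exactly the components of curl F. Compute:
  ∂R/∂y - ∂Q/∂z = (2*y) - (0) = 2*y
  ∂P/∂z - ∂R/∂x = (0) - (0) = 0
  ∂Q/∂x - ∂P/∂y = (y) - (4*y) = -3*y.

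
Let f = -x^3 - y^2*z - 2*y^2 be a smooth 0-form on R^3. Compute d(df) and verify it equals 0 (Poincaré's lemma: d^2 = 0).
d(df) = 0

Step 1: df = sum_i (∂f/∂x_i) dx_i = (-3*x^2) dx + (2*y*(-z - 2)) dy + (-y^2) dz.
Step 2: Apply d again. Using the 1-form formula, the coefficient of dx ∧ dy in d(df) is ∂^2 f/∂x ∂y - ∂^2 f/∂y ∂x = (0) - (0) = 0 (equality of mixed partials for smooth f).
Similarly for dx ∧ dz and dy ∧ dz — all coefficients vanish. So d(df) = 0.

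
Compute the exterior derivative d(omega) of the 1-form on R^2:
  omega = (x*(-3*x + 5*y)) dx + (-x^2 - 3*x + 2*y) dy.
d(omega) = (-7*x - 3) dx ∧ dy

For a 1-form omega = sum_i f_i dx_i, the exterior derivative is
  d(omega) = sum_{i < j} (∂f_j/∂x_i - ∂f_i/∂x_j) dx_i ∧ dx_j.
  coefficient of dx ∧ dy: ∂f_2/∂x - ∂f_1/∂y = ∂(-x^2 - 3*x + 2*y)/∂x - ∂(x*(-3*x + 5*y))/∂y = -7*x - 3
Assembling: d(omega) = (-7*x - 3) dx ∧ dy.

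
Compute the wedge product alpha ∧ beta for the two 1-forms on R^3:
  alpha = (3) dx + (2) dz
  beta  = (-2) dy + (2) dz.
alpha ∧ beta = (-6) dx ∧ dy + (6) dx ∧ dz + (4) dy ∧ dz

Distribute the wedge, using dx_i ∧ dx_j = -dx_j ∧ dx_i and dx_i ∧ dx_i = 0. For each pair (i, j) with i < j, the coefficient of dx_i ∧ dx_j in alpha ∧ beta is (alpha_i * beta_j - alpha_j * beta_i). Collecting: alpha ∧ beta = (-6) dx ∧ dy + (6) dx ∧ dz + (4) dy ∧ dz.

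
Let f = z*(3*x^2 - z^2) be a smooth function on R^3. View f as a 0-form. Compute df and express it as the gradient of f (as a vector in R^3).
df = (6*x*z) dx + (0) dy + (3*x^2 - 3*z^2) dz; grad f = (6*x*z, 0, 3*x^2 - 3*z^2)

For a 0-form f, d f = (∂f/∂x) dx + (∂f/∂y) dy + (∂f/∂z) dz. The components of the vector representation are exactly the entries of grad f in Cartesian coordinates:
  ∂f/∂x = 6*x*z
  ∂f/∂y = 0
  ∂f/∂z = 3*x^2 - 3*z^2.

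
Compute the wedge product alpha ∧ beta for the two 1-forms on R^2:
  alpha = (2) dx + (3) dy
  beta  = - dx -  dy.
alpha ∧ beta = (1) dx ∧ dy

Distribute the wedge, using dx_i ∧ dx_j = -dx_j ∧ dx_i and dx_i ∧ dx_i = 0. For each pair (i, j) with i < j, the coefficient of dx_i ∧ dx_j in alpha ∧ beta is (alpha_i * beta_j - alpha_j * beta_i). Collecting: alpha ∧ beta = (1) dx ∧ dy.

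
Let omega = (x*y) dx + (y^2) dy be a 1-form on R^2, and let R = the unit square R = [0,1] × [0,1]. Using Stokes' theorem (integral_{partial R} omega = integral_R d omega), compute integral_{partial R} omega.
integral_(partial R) omega = -1/2

Stokes: integral_partial_R omega = integral_R d omega with d omega = (∂Q/∂x - ∂P/∂y) dx ∧ dy.
  ∂Q/∂x = 0
  ∂P/∂y = x
  integrand = ∂Q/∂x - ∂P/∂y = -x.
Integrating over R: integral_0^1 integral_0^1 (-x) dx dy = -1/2.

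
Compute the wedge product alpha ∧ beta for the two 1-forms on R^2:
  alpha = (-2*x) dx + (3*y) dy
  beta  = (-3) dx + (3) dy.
alpha ∧ beta = (-6*x + 9*y) dx ∧ dy

Distribute the wedge, using dx_i ∧ dx_j = -dx_j ∧ dx_i and dx_i ∧ dx_i = 0. For each pair (i, j) with i < j, the coefficient of dx_i ∧ dx_j in alpha ∧ beta is (alpha_i * beta_j - alpha_j * beta_i). Collecting: alpha ∧ beta = (-6*x + 9*y) dx ∧ dy.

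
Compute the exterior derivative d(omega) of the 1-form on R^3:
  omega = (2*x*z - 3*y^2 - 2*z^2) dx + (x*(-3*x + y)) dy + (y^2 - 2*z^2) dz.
d(omega) = (-6*x + 7*y) dx ∧ dy + (-2*x + 4*z) dx ∧ dz + (2*y) dy ∧ dz

For a 1-form omega = sum_i f_i dx_i, the exterior derivative is
  d(omega) = sum_{i < j} (∂f_j/∂x_i - ∂f_i/∂x_j) dx_i ∧ dx_j.
  coefficient of dx ∧ dy: ∂f_2/∂x - ∂f_1/∂y = ∂(x*(-3*x + y))/∂x - ∂(2*x*z - 3*y^2 - 2*z^2)/∂y = -6*x + 7*y
  coefficient of dx ∧ dz: ∂f_3/∂x - ∂f_1/∂z = ∂(y^2 - 2*z^2)/∂x - ∂(2*x*z - 3*y^2 - 2*z^2)/∂z = -2*x + 4*z
  coefficient of dy ∧ dz: ∂f_3/∂y - ∂f_2/∂z = ∂(y^2 - 2*z^2)/∂y - ∂(x*(-3*x + y))/∂z = 2*y
Assembling: d(omega) = (-6*x + 7*y) dx ∧ dy + (-2*x + 4*z) dx ∧ dz + (2*y) dy ∧ dz.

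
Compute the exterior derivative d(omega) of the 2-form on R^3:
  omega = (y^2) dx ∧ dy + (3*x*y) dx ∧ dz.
d(omega) = (-3*x) dx ∧ dy ∧ dz

For a 2-form omega = sum_{i<j} g_{ij} dx_i ∧ dx_j, the exterior derivative is
  d(omega) = sum_{i<j} d(g_{ij}) ∧ dx_i ∧ dx_j = sum_{i<j, k} (∂g_{ij}/∂x_k) dx_k ∧ dx_i ∧ dx_j.
Expand each term, using dx_k ∧ dx_i ∧ dx_j = sgn(permutation) dx_{(a)} ∧ dx_{(b)} ∧ dx_{(c)} with (a < b < c) sorted:
  d(3*x*y) includes (∂/∂y)(3*x*y) dy = (3*x) dy, which multiplied by dx ∧ dz gives (-3*x) dx ∧ dy ∧ dz
Collecting like 3-forms: d(omega) = (-3*x) dx ∧ dy ∧ dz.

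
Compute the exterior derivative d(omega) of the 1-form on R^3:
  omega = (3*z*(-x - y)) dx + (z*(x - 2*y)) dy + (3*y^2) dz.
d(omega) = (4*z) dx ∧ dy + (3*x + 3*y) dx ∧ dz + (-x + 8*y) dy ∧ dz

For a 1-form omega = sum_i f_i dx_i, the exterior derivative is
  d(omega) = sum_{i < j} (∂f_j/∂x_i - ∂f_i/∂x_j) dx_i ∧ dx_j.
  coefficient of dx ∧ dy: ∂f_2/∂x - ∂f_1/∂y = ∂(z*(x - 2*y))/∂x - ∂(3*z*(-x - y))/∂y = 4*z
  coefficient of dx ∧ dz: ∂f_3/∂x - ∂f_1/∂z = ∂(3*y^2)/∂x - ∂(3*z*(-x - y))/∂z = 3*x + 3*y
  coefficient of dy ∧ dz: ∂f_3/∂y - ∂f_2/∂z = ∂(3*y^2)/∂y - ∂(z*(x - 2*y))/∂z = -x + 8*y
Assembling: d(omega) = (4*z) dx ∧ dy + (3*x + 3*y) dx ∧ dz + (-x + 8*y) dy ∧ dz.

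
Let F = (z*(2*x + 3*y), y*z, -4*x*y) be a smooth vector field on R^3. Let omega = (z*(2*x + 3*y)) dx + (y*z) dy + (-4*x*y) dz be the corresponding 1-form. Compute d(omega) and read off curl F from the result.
d(omega) = (-4*x - y) dy ∧ dz + (2*x + 7*y) dz ∧ dx + (-3*z) dx ∧ dy; curl F = (-4*x - y, 2*x + 7*y, -3*z)

d omega = sum_{i<j} (∂f_j/∂x_i - ∂f_i/∂x_j) dx_i ∧ dx_j. Under the identification (dy ∧ dz, dz ∧ dx, dx ∧ dy) ↔ (e_x, e_y, e_z), the coefficients are exactly the components of curl F. Compute:
  ∂R/∂y - ∂Q/∂z = (-4*x) - (y) = -4*x - y
  ∂P/∂z - ∂R/∂x = (2*x + 3*y) - (-4*y) = 2*x + 7*y
  ∂Q/∂x - ∂P/∂y = (0) - (3*z) = -3*z.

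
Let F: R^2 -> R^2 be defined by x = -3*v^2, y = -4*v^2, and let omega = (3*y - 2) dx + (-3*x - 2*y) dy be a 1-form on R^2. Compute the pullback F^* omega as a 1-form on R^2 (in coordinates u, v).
F^* omega = (-64*v^3 + 12*v) dv

Using F^*(f dg) = (f ∘ F) d(g ∘ F), substitute each coordinate x_i by F_i(u, v) in f_i, and replace dx_i by d F_i = (∂F_i/∂u) du + (∂F_i/∂v) dv.
  For the x component: f_1(F) = -12*v^2 - 2; d F_1 = (0) du + (-6*v) dv
  For the y component: f_2(F) = 17*v^2; d F_2 = (0) du + (-8*v) dv
Combining and collecting du, dv coefficients:
  coeff of du: 0
  coeff of dv: -64*v^3 + 12*v
F^* omega = (-64*v^3 + 12*v) dv.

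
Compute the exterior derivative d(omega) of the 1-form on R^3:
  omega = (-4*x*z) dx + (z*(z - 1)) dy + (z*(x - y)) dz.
d(omega) = (4*x + z) dx ∧ dz + (1 - 3*z) dy ∧ dz

For a 1-form omega = sum_i f_i dx_i, the exterior derivative is
  d(omega) = sum_{i < j} (∂f_j/∂x_i - ∂f_i/∂x_j) dx_i ∧ dx_j.
  coefficient of dx ∧ dz: ∂f_3/∂x - ∂f_1/∂z = ∂(z*(x - y))/∂x - ∂(-4*x*z)/∂z = 4*x + z
  coefficient of dy ∧ dz: ∂f_3/∂y - ∂f_2/∂z = ∂(z*(x - y))/∂y - ∂(z*(z - 1))/∂z = 1 - 3*z
Assembling: d(omega) = (4*x + z) dx ∧ dz + (1 - 3*z) dy ∧ dz.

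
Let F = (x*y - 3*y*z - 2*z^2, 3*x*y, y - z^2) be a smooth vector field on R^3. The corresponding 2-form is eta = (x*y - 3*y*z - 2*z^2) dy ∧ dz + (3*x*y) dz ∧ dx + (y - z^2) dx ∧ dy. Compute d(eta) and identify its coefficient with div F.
d(eta) = (3*x + y - 2*z) dx ∧ dy ∧ dz; div F = 3*x + y - 2*z

For a 2-form in R^3 of the form above, applying d gives a 3-form with coefficient ∂P/∂x + ∂Q/∂y + ∂R/∂z:
  ∂P/∂x = y
  ∂Q/∂y = 3*x
  ∂R/∂z = -2*z
Sum = 3*x + y - 2*z, which is exactly div F.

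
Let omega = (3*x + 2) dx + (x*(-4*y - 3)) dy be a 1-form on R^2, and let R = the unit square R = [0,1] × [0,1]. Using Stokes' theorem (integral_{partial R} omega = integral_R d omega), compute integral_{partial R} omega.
integral_(partial R) omega = -5

Stokes: integral_partial_R omega = integral_R d omega with d omega = (∂Q/∂x - ∂P/∂y) dx ∧ dy.
  ∂Q/∂x = -4*y - 3
  ∂P/∂y = 0
  integrand = ∂Q/∂x - ∂P/∂y = -4*y - 3.
Integrating over R: integral_0^1 integral_0^1 (-4*y - 3) dx dy = -5.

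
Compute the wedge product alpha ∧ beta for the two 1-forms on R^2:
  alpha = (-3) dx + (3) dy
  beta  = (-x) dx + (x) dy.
alpha ∧ beta = 0

Distribute the wedge, using dx_i ∧ dx_j = -dx_j ∧ dx_i and dx_i ∧ dx_i = 0. For each pair (i, j) with i < j, the coefficient of dx_i ∧ dx_j in alpha ∧ beta is (alpha_i * beta_j - alpha_j * beta_i). Collecting: alpha ∧ beta = 0.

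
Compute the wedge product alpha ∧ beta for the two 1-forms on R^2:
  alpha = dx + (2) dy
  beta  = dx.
alpha ∧ beta = (-2) dx ∧ dy

Distribute the wedge, using dx_i ∧ dx_j = -dx_j ∧ dx_i and dx_i ∧ dx_i = 0. For each pair (i, j) with i < j, the coefficient of dx_i ∧ dx_j in alpha ∧ beta is (alpha_i * beta_j - alpha_j * beta_i). Collecting: alpha ∧ beta = (-2) dx ∧ dy.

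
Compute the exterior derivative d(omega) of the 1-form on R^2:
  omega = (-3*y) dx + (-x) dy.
d(omega) = (2) dx ∧ dy

For a 1-form omega = sum_i f_i dx_i, the exterior derivative is
  d(omega) = sum_{i < j} (∂f_j/∂x_i - ∂f_i/∂x_j) dx_i ∧ dx_j.
  coefficient of dx ∧ dy: ∂f_2/∂x - ∂f_1/∂y = ∂(-x)/∂x - ∂(-3*y)/∂y = 2
Assembling: d(omega) = (2) dx ∧ dy.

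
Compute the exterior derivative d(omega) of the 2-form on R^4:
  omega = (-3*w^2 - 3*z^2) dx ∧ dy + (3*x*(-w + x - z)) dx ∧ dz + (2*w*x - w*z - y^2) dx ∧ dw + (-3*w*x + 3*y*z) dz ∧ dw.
d(omega) = (-6*z) dx ∧ dy ∧ dz + (-6*w + 2*y) dx ∧ dy ∧ dw + (-2*w - 3*x) dx ∧ dz ∧ dw + (3*z) dy ∧ dz ∧ dw

For a 2-form omega = sum_{i<j} g_{ij} dx_i ∧ dx_j, the exterior derivative is
  d(omega) = sum_{i<j} d(g_{ij}) ∧ dx_i ∧ dx_j = sum_{i<j, k} (∂g_{ij}/∂x_k) dx_k ∧ dx_i ∧ dx_j.
Expand each term, using dx_k ∧ dx_i ∧ dx_j = sgn(permutation) dx_{(a)} ∧ dx_{(b)} ∧ dx_{(c)} with (a < b < c) sorted:
  d(-3*w^2 - 3*z^2) includes (∂/∂z)(-3*w^2 - 3*z^2) dz = (-6*z) dz, which multiplied by dx ∧ dy gives (-6*z) dx ∧ dy ∧ dz
  d(-3*w^2 - 3*z^2) includes (∂/∂w)(-3*w^2 - 3*z^2) dw = (-6*w) dw, which multiplied by dx ∧ dy gives (-6*w) dx ∧ dy ∧ dw
  d(3*x*(-w + x - z)) includes (∂/∂w)(3*x*(-w + x - z)) dw = (-3*x) dw, which multiplied by dx ∧ dz gives (-3*x) dx ∧ dz ∧ dw
  d(2*w*x - w*z - y^2) includes (∂/∂y)(2*w*x - w*z - y^2) dy = (-2*y) dy, which multiplied by dx ∧ dw gives (2*y) dx ∧ dy ∧ dw
  d(2*w*x - w*z - y^2) includes (∂/∂z)(2*w*x - w*z - y^2) dz = (-w) dz, which multiplied by dx ∧ dw gives (w) dx ∧ dz ∧ dw
  d(-3*w*x + 3*y*z) includes (∂/∂x)(-3*w*x + 3*y*z) dx = (-3*w) dx, which multiplied by dz ∧ dw gives (-3*w) dx ∧ dz ∧ dw
  d(-3*w*x + 3*y*z) includes (∂/∂y)(-3*w*x + 3*y*z) dy = (3*z) dy, which multiplied by dz ∧ dw gives (3*z) dy ∧ dz ∧ dw
Collecting like 3-forms: d(omega) = (-6*z) dx ∧ dy ∧ dz + (-6*w + 2*y) dx ∧ dy ∧ dw + (-2*w - 3*x) dx ∧ dz ∧ dw + (3*z) dy ∧ dz ∧ dw.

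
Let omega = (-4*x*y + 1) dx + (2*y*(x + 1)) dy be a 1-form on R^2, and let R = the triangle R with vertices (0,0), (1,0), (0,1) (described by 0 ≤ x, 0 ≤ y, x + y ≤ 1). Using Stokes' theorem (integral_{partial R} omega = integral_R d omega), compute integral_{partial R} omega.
integral_(partial R) omega = 1

Stokes: integral_partial_R omega = integral_R d omega with d omega = (∂Q/∂x - ∂P/∂y) dx ∧ dy.
  ∂Q/∂x = 2*y
  ∂P/∂y = -4*x
  integrand = ∂Q/∂x - ∂P/∂y = 4*x + 2*y.
Integrating over R: integral_0^1 integral_0^{1-x} (4*x + 2*y) dy dx = 1.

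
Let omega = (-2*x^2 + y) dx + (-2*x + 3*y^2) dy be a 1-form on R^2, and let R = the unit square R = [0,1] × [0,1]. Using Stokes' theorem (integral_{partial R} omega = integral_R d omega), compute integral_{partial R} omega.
integral_(partial R) omega = -3

Stokes: integral_partial_R omega = integral_R d omega with d omega = (∂Q/∂x - ∂P/∂y) dx ∧ dy.
  ∂Q/∂x = -2
  ∂P/∂y = 1
  integrand = ∂Q/∂x - ∂P/∂y = -3.
Integrating over R: integral_0^1 integral_0^1 (-3) dx dy = -3.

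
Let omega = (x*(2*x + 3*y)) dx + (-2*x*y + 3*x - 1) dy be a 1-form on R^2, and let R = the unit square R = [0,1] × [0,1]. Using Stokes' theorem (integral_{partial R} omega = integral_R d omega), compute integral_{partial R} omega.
integral_(partial R) omega = 1/2

Stokes: integral_partial_R omega = integral_R d omega with d omega = (∂Q/∂x - ∂P/∂y) dx ∧ dy.
  ∂Q/∂x = 3 - 2*y
  ∂P/∂y = 3*x
  integrand = ∂Q/∂x - ∂P/∂y = -3*x - 2*y + 3.
Integrating over R: integral_0^1 integral_0^1 (-3*x - 2*y + 3) dx dy = 1/2.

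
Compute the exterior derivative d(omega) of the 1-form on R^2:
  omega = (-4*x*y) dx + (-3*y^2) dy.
d(omega) = (4*x) dx ∧ dy

For a 1-form omega = sum_i f_i dx_i, the exterior derivative is
  d(omega) = sum_{i < j} (∂f_j/∂x_i - ∂f_i/∂x_j) dx_i ∧ dx_j.
  coefficient of dx ∧ dy: ∂f_2/∂x - ∂f_1/∂y = ∂(-3*y^2)/∂x - ∂(-4*x*y)/∂y = 4*x
Assembling: d(omega) = (4*x) dx ∧ dy.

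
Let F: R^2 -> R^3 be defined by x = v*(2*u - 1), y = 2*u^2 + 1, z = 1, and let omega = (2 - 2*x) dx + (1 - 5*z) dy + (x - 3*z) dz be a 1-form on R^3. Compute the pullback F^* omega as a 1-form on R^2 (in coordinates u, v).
F^* omega = (-8*u*v^2 - 16*u + 4*v^2 + 4*v) du + (-8*u^2*v + 8*u*v + 4*u - 2*v - 2) dv

Using F^*(f dg) = (f ∘ F) d(g ∘ F), substitute each coordinate x_i by F_i(u, v) in f_i, and replace dx_i by d F_i = (∂F_i/∂u) du + (∂F_i/∂v) dv.
  For the x component: f_1(F) = -4*u*v + 2*v + 2; d F_1 = (2*v) du + (2*u - 1) dv
  For the y component: f_2(F) = -4; d F_2 = (4*u) du + (0) dv
  For the z component: f_3(F) = 2*u*v - v - 3; d F_3 = (0) du + (0) dv
Combining and collecting du, dv coefficients:
  coeff of du: -8*u*v^2 - 16*u + 4*v^2 + 4*v
  coeff of dv: -8*u^2*v + 8*u*v + 4*u - 2*v - 2
F^* omega = (-8*u*v^2 - 16*u + 4*v^2 + 4*v) du + (-8*u^2*v + 8*u*v + 4*u - 2*v - 2) dv.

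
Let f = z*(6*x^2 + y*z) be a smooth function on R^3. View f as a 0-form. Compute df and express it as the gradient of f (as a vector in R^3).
df = (12*x*z) dx + (z^2) dy + (6*x^2 + 2*y*z) dz; grad f = (12*x*z, z^2, 6*x^2 + 2*y*z)

For a 0-form f, d f = (∂f/∂x) dx + (∂f/∂y) dy + (∂f/∂z) dz. The components of the vector representation are exactly the entries of grad f in Cartesian coordinates:
  ∂f/∂x = 12*x*z
  ∂f/∂y = z^2
  ∂f/∂z = 6*x^2 + 2*y*z.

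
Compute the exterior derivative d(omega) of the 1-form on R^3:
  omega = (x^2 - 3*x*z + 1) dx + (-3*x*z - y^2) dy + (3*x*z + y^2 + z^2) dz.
d(omega) = (-3*z) dx ∧ dy + (3*x + 3*z) dx ∧ dz + (3*x + 2*y) dy ∧ dz

For a 1-form omega = sum_i f_i dx_i, the exterior derivative is
  d(omega) = sum_{i < j} (∂f_j/∂x_i - ∂f_i/∂x_j) dx_i ∧ dx_j.
  coefficient of dx ∧ dy: ∂f_2/∂x - ∂f_1/∂y = ∂(-3*x*z - y^2)/∂x - ∂(x^2 - 3*x*z + 1)/∂y = -3*z
  coefficient of dx ∧ dz: ∂f_3/∂x - ∂f_1/∂z = ∂(3*x*z + y^2 + z^2)/∂x - ∂(x^2 - 3*x*z + 1)/∂z = 3*x + 3*z
  coefficient of dy ∧ dz: ∂f_3/∂y - ∂f_2/∂z = ∂(3*x*z + y^2 + z^2)/∂y - ∂(-3*x*z - y^2)/∂z = 3*x + 2*y
Assembling: d(omega) = (-3*z) dx ∧ dy + (3*x + 3*z) dx ∧ dz + (3*x + 2*y) dy ∧ dz.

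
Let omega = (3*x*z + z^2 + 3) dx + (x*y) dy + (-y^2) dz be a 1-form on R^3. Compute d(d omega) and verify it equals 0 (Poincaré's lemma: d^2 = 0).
d(d omega) = 0

Step 1: d omega = sum_{i<j} (∂f_j/∂x_i - ∂f_i/∂x_j) dx_i ∧ dx_j:
  coeff of dx ∧ dy: y
  coeff of dx ∧ dz: -3*x - 2*z
  coeff of dy ∧ dz: -2*y
Step 2: Apply d again to each 2-form coefficient. The only possible 3-form in R^3 is dx ∧ dy ∧ dz, with coefficient
  ∂(coeff of dy∧dz)/∂x - ∂(coeff of dx∧dz)/∂y + ∂(coeff of dx∧dy)/∂z
  = ∂/∂x (-2*y) - ∂/∂y (-3*x - 2*z) + ∂/∂z (y).
Each of these terms simplifies to sums of mixed partials that cancel in pairs. The result is 0 (by equality of mixed partials for smooth functions — Schwarz / Clairaut).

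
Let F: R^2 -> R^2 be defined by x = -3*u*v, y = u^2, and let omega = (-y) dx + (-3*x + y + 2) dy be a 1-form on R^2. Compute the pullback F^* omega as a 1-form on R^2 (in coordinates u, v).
F^* omega = (u*(2*u^2 + 21*u*v + 4)) du + (3*u^3) dv

Using F^*(f dg) = (f ∘ F) d(g ∘ F), substitute each coordinate x_i by F_i(u, v) in f_i, and replace dx_i by d F_i = (∂F_i/∂u) du + (∂F_i/∂v) dv.
  For the x component: f_1(F) = -u^2; d F_1 = (-3*v) du + (-3*u) dv
  For the y component: f_2(F) = u^2 + 9*u*v + 2; d F_2 = (2*u) du + (0) dv
Combining and collecting du, dv coefficients:
  coeff of du: u*(2*u^2 + 21*u*v + 4)
  coeff of dv: 3*u^3
F^* omega = (u*(2*u^2 + 21*u*v + 4)) du + (3*u^3) dv.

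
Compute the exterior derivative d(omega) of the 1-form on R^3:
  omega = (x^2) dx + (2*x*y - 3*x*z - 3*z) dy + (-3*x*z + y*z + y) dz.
d(omega) = (2*y - 3*z) dx ∧ dy + (-3*z) dx ∧ dz + (3*x + z + 4) dy ∧ dz

For a 1-form omega = sum_i f_i dx_i, the exterior derivative is
  d(omega) = sum_{i < j} (∂f_j/∂x_i - ∂f_i/∂x_j) dx_i ∧ dx_j.
  coefficient of dx ∧ dy: ∂f_2/∂x - ∂f_1/∂y = ∂(2*x*y - 3*x*z - 3*z)/∂x - ∂(x^2)/∂y = 2*y - 3*z
  coefficient of dx ∧ dz: ∂f_3/∂x - ∂f_1/∂z = ∂(-3*x*z + y*z + y)/∂x - ∂(x^2)/∂z = -3*z
  coefficient of dy ∧ dz: ∂f_3/∂y - ∂f_2/∂z = ∂(-3*x*z + y*z + y)/∂y - ∂(2*x*y - 3*x*z - 3*z)/∂z = 3*x + z + 4
Assembling: d(omega) = (2*y - 3*z) dx ∧ dy + (-3*z) dx ∧ dz + (3*x + z + 4) dy ∧ dz.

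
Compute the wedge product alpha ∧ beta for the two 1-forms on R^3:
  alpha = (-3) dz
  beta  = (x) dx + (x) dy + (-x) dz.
alpha ∧ beta = (3*x) dx ∧ dz + (3*x) dy ∧ dz

Distribute the wedge, using dx_i ∧ dx_j = -dx_j ∧ dx_i and dx_i ∧ dx_i = 0. For each pair (i, j) with i < j, the coefficient of dx_i ∧ dx_j in alpha ∧ beta is (alpha_i * beta_j - alpha_j * beta_i). Collecting: alpha ∧ beta = (3*x) dx ∧ dz + (3*x) dy ∧ dz.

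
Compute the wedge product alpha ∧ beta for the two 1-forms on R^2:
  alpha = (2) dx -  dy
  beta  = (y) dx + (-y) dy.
alpha ∧ beta = (-y) dx ∧ dy

Distribute the wedge, using dx_i ∧ dx_j = -dx_j ∧ dx_i and dx_i ∧ dx_i = 0. For each pair (i, j) with i < j, the coefficient of dx_i ∧ dx_j in alpha ∧ beta is (alpha_i * beta_j - alpha_j * beta_i). Collecting: alpha ∧ beta = (-y) dx ∧ dy.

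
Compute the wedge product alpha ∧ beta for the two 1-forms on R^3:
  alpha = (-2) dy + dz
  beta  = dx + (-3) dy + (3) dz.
alpha ∧ beta = (2) dx ∧ dy + (-3) dy ∧ dz + (-1) dx ∧ dz

Distribute the wedge, using dx_i ∧ dx_j = -dx_j ∧ dx_i and dx_i ∧ dx_i = 0. For each pair (i, j) with i < j, the coefficient of dx_i ∧ dx_j in alpha ∧ beta is (alpha_i * beta_j - alpha_j * beta_i). Collecting: alpha ∧ beta = (2) dx ∧ dy + (-3) dy ∧ dz + (-1) dx ∧ dz.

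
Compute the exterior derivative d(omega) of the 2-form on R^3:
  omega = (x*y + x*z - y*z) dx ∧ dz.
d(omega) = (-x + z) dx ∧ dy ∧ dz

For a 2-form omega = sum_{i<j} g_{ij} dx_i ∧ dx_j, the exterior derivative is
  d(omega) = sum_{i<j} d(g_{ij}) ∧ dx_i ∧ dx_j = sum_{i<j, k} (∂g_{ij}/∂x_k) dx_k ∧ dx_i ∧ dx_j.
Expand each term, using dx_k ∧ dx_i ∧ dx_j = sgn(permutation) dx_{(a)} ∧ dx_{(b)} ∧ dx_{(c)} with (a < b < c) sorted:
  d(x*y + x*z - y*z) includes (∂/∂y)(x*y + x*z - y*z) dy = (x - z) dy, which multiplied by dx ∧ dz gives (-x + z) dx ∧ dy ∧ dz
Collecting like 3-forms: d(omega) = (-x + z) dx ∧ dy ∧ dz.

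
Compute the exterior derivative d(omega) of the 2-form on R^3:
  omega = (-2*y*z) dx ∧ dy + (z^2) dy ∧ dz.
d(omega) = (-2*y) dx ∧ dy ∧ dz

For a 2-form omega = sum_{i<j} g_{ij} dx_i ∧ dx_j, the exterior derivative is
  d(omega) = sum_{i<j} d(g_{ij}) ∧ dx_i ∧ dx_j = sum_{i<j, k} (∂g_{ij}/∂x_k) dx_k ∧ dx_i ∧ dx_j.
Expand each term, using dx_k ∧ dx_i ∧ dx_j = sgn(permutation) dx_{(a)} ∧ dx_{(b)} ∧ dx_{(c)} with (a < b < c) sorted:
  d(-2*y*z) includes (∂/∂z)(-2*y*z) dz = (-2*y) dz, which multiplied by dx ∧ dy gives (-2*y) dx ∧ dy ∧ dz
Collecting like 3-forms: d(omega) = (-2*y) dx ∧ dy ∧ dz.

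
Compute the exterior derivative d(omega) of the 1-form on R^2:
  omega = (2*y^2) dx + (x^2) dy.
d(omega) = (2*x - 4*y) dx ∧ dy

For a 1-form omega = sum_i f_i dx_i, the exterior derivative is
  d(omega) = sum_{i < j} (∂f_j/∂x_i - ∂f_i/∂x_j) dx_i ∧ dx_j.
  coefficient of dx ∧ dy: ∂f_2/∂x - ∂f_1/∂y = ∂(x^2)/∂x - ∂(2*y^2)/∂y = 2*x - 4*y
Assembling: d(omega) = (2*x - 4*y) dx ∧ dy.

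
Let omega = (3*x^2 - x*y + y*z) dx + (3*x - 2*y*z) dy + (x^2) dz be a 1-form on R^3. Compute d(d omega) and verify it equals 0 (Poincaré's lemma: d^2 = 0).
d(d omega) = 0

Step 1: d omega = sum_{i<j} (∂f_j/∂x_i - ∂f_i/∂x_j) dx_i ∧ dx_j:
  coeff of dx ∧ dy: x - z + 3
  coeff of dx ∧ dz: 2*x - y
  coeff of dy ∧ dz: 2*y
Step 2: Apply d again to each 2-form coefficient. The only possible 3-form in R^3 is dx ∧ dy ∧ dz, with coefficient
  ∂(coeff of dy∧dz)/∂x - ∂(coeff of dx∧dz)/∂y + ∂(coeff of dx∧dy)/∂z
  = ∂/∂x (2*y) - ∂/∂y (2*x - y) + ∂/∂z (x - z + 3).
Each of these terms simplifies to sums of mixed partials that cancel in pairs. The result is 0 (by equality of mixed partials for smooth functions — Schwarz / Clairaut).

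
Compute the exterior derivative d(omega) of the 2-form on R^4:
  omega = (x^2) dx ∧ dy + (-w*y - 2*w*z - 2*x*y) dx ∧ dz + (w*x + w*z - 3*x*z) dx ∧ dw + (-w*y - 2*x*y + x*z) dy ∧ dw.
d(omega) = (w + 2*x) dx ∧ dy ∧ dz + (-w + 3*x - y - 2*z) dx ∧ dz ∧ dw + (-2*y + z) dx ∧ dy ∧ dw + (-x) dy ∧ dz ∧ dw

For a 2-form omega = sum_{i<j} g_{ij} dx_i ∧ dx_j, the exterior derivative is
  d(omega) = sum_{i<j} d(g_{ij}) ∧ dx_i ∧ dx_j = sum_{i<j, k} (∂g_{ij}/∂x_k) dx_k ∧ dx_i ∧ dx_j.
Expand each term, using dx_k ∧ dx_i ∧ dx_j = sgn(permutation) dx_{(a)} ∧ dx_{(b)} ∧ dx_{(c)} with (a < b < c) sorted:
  d(-w*y - 2*w*z - 2*x*y) includes (∂/∂y)(-w*y - 2*w*z - 2*x*y) dy = (-w - 2*x) dy, which multiplied by dx ∧ dz gives (w + 2*x) dx ∧ dy ∧ dz
  d(-w*y - 2*w*z - 2*x*y) includes (∂/∂w)(-w*y - 2*w*z - 2*x*y) dw = (-y - 2*z) dw, which multiplied by dx ∧ dz gives (-y - 2*z) dx ∧ dz ∧ dw
  d(w*x + w*z - 3*x*z) includes (∂/∂z)(w*x + w*z - 3*x*z) dz = (w - 3*x) dz, which multiplied by dx ∧ dw gives (-w + 3*x) dx ∧ dz ∧ dw
  d(-w*y - 2*x*y + x*z) includes (∂/∂x)(-w*y - 2*x*y + x*z) dx = (-2*y + z) dx, which multiplied by dy ∧ dw gives (-2*y + z) dx ∧ dy ∧ dw
  d(-w*y - 2*x*y + x*z) includes (∂/∂z)(-w*y - 2*x*y + x*z) dz = (x) dz, which multiplied by dy ∧ dw gives (-x) dy ∧ dz ∧ dw
Collecting like 3-forms: d(omega) = (w + 2*x) dx ∧ dy ∧ dz + (-w + 3*x - y - 2*z) dx ∧ dz ∧ dw + (-2*y + z) dx ∧ dy ∧ dw + (-x) dy ∧ dz ∧ dw.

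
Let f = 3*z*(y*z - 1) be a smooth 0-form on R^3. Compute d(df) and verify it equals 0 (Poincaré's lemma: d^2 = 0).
d(df) = 0

Step 1: df = sum_i (∂f/∂x_i) dx_i = (0) dx + (3*z^2) dy + (6*y*z - 3) dz.
Step 2: Apply d again. Using the 1-form formula, the coefficient of dx ∧ dy in d(df) is ∂^2 f/∂x ∂y - ∂^2 f/∂y ∂x = (0) - (0) = 0 (equality of mixed partials for smooth f).
Similarly for dx ∧ dz and dy ∧ dz — all coefficients vanish. So d(df) = 0.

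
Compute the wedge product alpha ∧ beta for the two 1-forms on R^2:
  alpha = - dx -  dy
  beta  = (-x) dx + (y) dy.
alpha ∧ beta = (-x - y) dx ∧ dy

Distribute the wedge, using dx_i ∧ dx_j = -dx_j ∧ dx_i and dx_i ∧ dx_i = 0. For each pair (i, j) with i < j, the coefficient of dx_i ∧ dx_j in alpha ∧ beta is (alpha_i * beta_j - alpha_j * beta_i). Collecting: alpha ∧ beta = (-x - y) dx ∧ dy.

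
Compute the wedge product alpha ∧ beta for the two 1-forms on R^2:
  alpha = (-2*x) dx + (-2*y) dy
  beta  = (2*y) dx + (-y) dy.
alpha ∧ beta = (2*y*(x + 2*y)) dx ∧ dy

Distribute the wedge, using dx_i ∧ dx_j = -dx_j ∧ dx_i and dx_i ∧ dx_i = 0. For each pair (i, j) with i < j, the coefficient of dx_i ∧ dx_j in alpha ∧ beta is (alpha_i * beta_j - alpha_j * beta_i). Collecting: alpha ∧ beta = (2*y*(x + 2*y)) dx ∧ dy.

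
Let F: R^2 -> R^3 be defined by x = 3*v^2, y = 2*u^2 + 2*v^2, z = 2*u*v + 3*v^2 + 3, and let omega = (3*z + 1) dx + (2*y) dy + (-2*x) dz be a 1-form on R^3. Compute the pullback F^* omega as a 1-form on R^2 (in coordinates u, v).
F^* omega = (16*u^3 + 16*u*v^2 - 12*v^3) du + (2*v*(8*u^2 + 12*u*v + 17*v^2 + 30)) dv

Using F^*(f dg) = (f ∘ F) d(g ∘ F), substitute each coordinate x_i by F_i(u, v) in f_i, and replace dx_i by d F_i = (∂F_i/∂u) du + (∂F_i/∂v) dv.
  For the x component: f_1(F) = 6*u*v + 9*v^2 + 10; d F_1 = (0) du + (6*v) dv
  For the y component: f_2(F) = 4*u^2 + 4*v^2; d F_2 = (4*u) du + (4*v) dv
  For the z component: f_3(F) = -6*v^2; d F_3 = (2*v) du + (2*u + 6*v) dv
Combining and collecting du, dv coefficients:
  coeff of du: 16*u^3 + 16*u*v^2 - 12*v^3
  coeff of dv: 2*v*(8*u^2 + 12*u*v + 17*v^2 + 30)
F^* omega = (16*u^3 + 16*u*v^2 - 12*v^3) du + (2*v*(8*u^2 + 12*u*v + 17*v^2 + 30)) dv.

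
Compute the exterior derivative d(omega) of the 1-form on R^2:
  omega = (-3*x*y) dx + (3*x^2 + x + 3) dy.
d(omega) = (9*x + 1) dx ∧ dy

For a 1-form omega = sum_i f_i dx_i, the exterior derivative is
  d(omega) = sum_{i < j} (∂f_j/∂x_i - ∂f_i/∂x_j) dx_i ∧ dx_j.
  coefficient of dx ∧ dy: ∂f_2/∂x - ∂f_1/∂y = ∂(3*x^2 + x + 3)/∂x - ∂(-3*x*y)/∂y = 9*x + 1
Assembling: d(omega) = (9*x + 1) dx ∧ dy.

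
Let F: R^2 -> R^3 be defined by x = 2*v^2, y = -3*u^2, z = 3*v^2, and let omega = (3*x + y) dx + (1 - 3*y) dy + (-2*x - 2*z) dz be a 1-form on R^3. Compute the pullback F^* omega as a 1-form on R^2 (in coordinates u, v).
F^* omega = (-54*u^3 - 6*u) du + (12*v*(-u^2 - 3*v^2)) dv

Using F^*(f dg) = (f ∘ F) d(g ∘ F), substitute each coordinate x_i by F_i(u, v) in f_i, and replace dx_i by d F_i = (∂F_i/∂u) du + (∂F_i/∂v) dv.
  For the x component: f_1(F) = -3*u^2 + 6*v^2; d F_1 = (0) du + (4*v) dv
  For the y component: f_2(F) = 9*u^2 + 1; d F_2 = (-6*u) du + (0) dv
  For the z component: f_3(F) = -10*v^2; d F_3 = (0) du + (6*v) dv
Combining and collecting du, dv coefficients:
  coeff of du: -54*u^3 - 6*u
  coeff of dv: 12*v*(-u^2 - 3*v^2)
F^* omega = (-54*u^3 - 6*u) du + (12*v*(-u^2 - 3*v^2)) dv.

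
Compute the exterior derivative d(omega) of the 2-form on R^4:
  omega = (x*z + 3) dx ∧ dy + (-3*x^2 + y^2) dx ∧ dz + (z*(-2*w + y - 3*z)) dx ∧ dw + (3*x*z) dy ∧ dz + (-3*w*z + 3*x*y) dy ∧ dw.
d(omega) = (x - 2*y + 3*z) dx ∧ dy ∧ dz + (3*y - z) dx ∧ dy ∧ dw + (2*w - y + 6*z) dx ∧ dz ∧ dw + (3*w) dy ∧ dz ∧ dw

For a 2-form omega = sum_{i<j} g_{ij} dx_i ∧ dx_j, the exterior derivative is
  d(omega) = sum_{i<j} d(g_{ij}) ∧ dx_i ∧ dx_j = sum_{i<j, k} (∂g_{ij}/∂x_k) dx_k ∧ dx_i ∧ dx_j.
Expand each term, using dx_k ∧ dx_i ∧ dx_j = sgn(permutation) dx_{(a)} ∧ dx_{(b)} ∧ dx_{(c)} with (a < b < c) sorted:
  d(x*z + 3) includes (∂/∂z)(x*z + 3) dz = (x) dz, which multiplied by dx ∧ dy gives (x) dx ∧ dy ∧ dz
  d(-3*x^2 + y^2) includes (∂/∂y)(-3*x^2 + y^2) dy = (2*y) dy, which multiplied by dx ∧ dz gives (-2*y) dx ∧ dy ∧ dz
  d(z*(-2*w + y - 3*z)) includes (∂/∂y)(z*(-2*w + y - 3*z)) dy = (z) dy, which multiplied by dx ∧ dw gives (-z) dx ∧ dy ∧ dw
  d(z*(-2*w + y - 3*z)) includes (∂/∂z)(z*(-2*w + y - 3*z)) dz = (-2*w + y - 6*z) dz, which multiplied by dx ∧ dw gives (2*w - y + 6*z) dx ∧ dz ∧ dw
  d(3*x*z) includes (∂/∂x)(3*x*z) dx = (3*z) dx, which multiplied by dy ∧ dz gives (3*z) dx ∧ dy ∧ dz
  d(-3*w*z + 3*x*y) includes (∂/∂x)(-3*w*z + 3*x*y) dx = (3*y) dx, which multiplied by dy ∧ dw gives (3*y) dx ∧ dy ∧ dw
  d(-3*w*z + 3*x*y) includes (∂/∂z)(-3*w*z + 3*x*y) dz = (-3*w) dz, which multiplied by dy ∧ dw gives (3*w) dy ∧ dz ∧ dw
Collecting like 3-forms: d(omega) = (x - 2*y + 3*z) dx ∧ dy ∧ dz + (3*y - z) dx ∧ dy ∧ dw + (2*w - y + 6*z) dx ∧ dz ∧ dw + (3*w) dy ∧ dz ∧ dw.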